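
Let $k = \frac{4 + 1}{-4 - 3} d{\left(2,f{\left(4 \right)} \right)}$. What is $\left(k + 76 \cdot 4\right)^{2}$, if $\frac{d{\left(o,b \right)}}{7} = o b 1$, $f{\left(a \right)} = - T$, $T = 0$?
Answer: $92416$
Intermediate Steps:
$f{\left(a \right)} = 0$ ($f{\left(a \right)} = \left(-1\right) 0 = 0$)
$d{\left(o,b \right)} = 7 b o$ ($d{\left(o,b \right)} = 7 o b 1 = 7 b o 1 = 7 b o$)
$k = 0$ ($k = \frac{4 + 1}{-4 - 3} \cdot 7 \cdot 0 \cdot 2 = \frac{5}{-7} \cdot 0 = 5 \left(- \frac{1}{7}\right) 0 = \left(- \frac{5}{7}\right) 0 = 0$)
$\left(k + 76 \cdot 4\right)^{2} = \left(0 + 76 \cdot 4\right)^{2} = \left(0 + 304\right)^{2} = 304^{2} = 92416$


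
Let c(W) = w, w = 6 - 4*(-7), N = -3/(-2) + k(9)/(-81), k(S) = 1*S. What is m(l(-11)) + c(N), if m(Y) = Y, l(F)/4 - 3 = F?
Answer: 2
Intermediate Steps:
l(F) = 12 + 4*F
k(S) = S
N = 25/18 (N = -3/(-2) + 9/(-81) = -3*(-1/2) + 9*(-1/81) = 3/2 - 1/9 = 25/18 ≈ 1.3889)
w = 34 (w = 6 + 28 = 34)
c(W) = 34
m(l(-11)) + c(N) = (12 + 4*(-11)) + 34 = (12 - 44) + 34 = -32 + 34 = 2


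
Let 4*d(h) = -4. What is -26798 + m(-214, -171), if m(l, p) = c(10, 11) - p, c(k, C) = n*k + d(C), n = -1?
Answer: -26638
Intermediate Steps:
d(h) = -1 (d(h) = (¼)*(-4) = -1)
c(k, C) = -1 - k (c(k, C) = -k - 1 = -1 - k)
m(l, p) = -11 - p (m(l, p) = (-1 - 1*10) - p = (-1 - 10) - p = -11 - p)
-26798 + m(-214, -171) = -26798 + (-11 - 1*(-171)) = -26798 + (-11 + 171) = -26798 + 160 = -26638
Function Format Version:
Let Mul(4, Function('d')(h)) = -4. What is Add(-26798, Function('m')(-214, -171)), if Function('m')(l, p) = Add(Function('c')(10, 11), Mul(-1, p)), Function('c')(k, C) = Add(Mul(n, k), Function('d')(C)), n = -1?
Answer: -26638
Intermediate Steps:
Function('d')(h) = -1 (Function('d')(h) = Mul(Rational(1, 4), -4) = -1)
Function('c')(k, C) = Add(-1, Mul(-1, k)) (Function('c')(k, C) = Add(Mul(-1, k), -1) = Add(-1, Mul(-1, k)))
Function('m')(l, p) = Add(-11, Mul(-1, p)) (Function('m')(l, p) = Add(Add(-1, Mul(-1, 10)), Mul(-1, p)) = Add(Add(-1, -10), Mul(-1, p)) = Add(-11, Mul(-1, p)))
Add(-26798, Function('m')(-214, -171)) = Add(-26798, Add(-11, Mul(-1, -171))) = Add(-26798, Add(-11, 171)) = Add(-26798, 160) = -26638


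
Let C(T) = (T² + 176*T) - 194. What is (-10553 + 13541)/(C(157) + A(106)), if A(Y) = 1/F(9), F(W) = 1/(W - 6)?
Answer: 1494/26045 ≈ 0.057362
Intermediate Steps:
F(W) = 1/(-6 + W)
C(T) = -194 + T² + 176*T
A(Y) = 3 (A(Y) = 1/(1/(-6 + 9)) = 1/(1/3) = 1/(⅓) = 3)
(-10553 + 13541)/(C(157) + A(106)) = (-10553 + 13541)/((-194 + 157² + 176*157) + 3) = 2988/((-194 + 24649 + 27632) + 3) = 2988/(52087 + 3) = 2988/52090 = 2988*(1/52090) = 1494/26045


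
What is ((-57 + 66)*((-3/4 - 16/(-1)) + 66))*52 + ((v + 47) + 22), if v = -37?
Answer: 38057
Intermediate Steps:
((-57 + 66)*((-3/4 - 16/(-1)) + 66))*52 + ((v + 47) + 22) = ((-57 + 66)*((-3/4 - 16/(-1)) + 66))*52 + ((-37 + 47) + 22) = (9*((-3*¼ - 16*(-1)) + 66))*52 + (10 + 22) = (9*((-¾ + 16) + 66))*52 + 32 = (9*(61/4 + 66))*52 + 32 = (9*(325/4))*52 + 32 = (2925/4)*52 + 32 = 38025 + 32 = 38057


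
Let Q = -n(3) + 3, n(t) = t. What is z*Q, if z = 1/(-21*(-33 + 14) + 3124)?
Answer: 0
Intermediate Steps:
Q = 0 (Q = -1*3 + 3 = -3 + 3 = 0)
z = 1/3523 (z = 1/(-21*(-19) + 3124) = 1/(399 + 3124) = 1/3523 ≈ 0.00028385)
z*Q = (1/3523)*0 = 0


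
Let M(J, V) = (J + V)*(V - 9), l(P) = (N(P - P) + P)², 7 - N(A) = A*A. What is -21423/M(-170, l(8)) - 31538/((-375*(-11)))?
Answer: -935437/99000 ≈ -9.4489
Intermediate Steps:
N(A) = 7 - A² (N(A) = 7 - A*A = 7 - A²)
l(P) = (7 + P)² (l(P) = ((7 - (P - P)²) + P)² = ((7 - 1*0²) + P)² = ((7 - 1*0) + P)² = ((7 + 0) + P)² = (7 + P)²)
M(J, V) = (-9 + V)*(J + V) (M(J, V) = (J + V)*(-9 + V) = (-9 + V)*(J + V))
-21423/M(-170, l(8)) - 31538/((-375*(-11))) = -21423/(((7 + 8)²)² - 9*(-170) - 9*(7 + 8)² - 170*(7 + 8)²) - 31538/((-375*(-11))) = -21423/((15²)² + 1530 - 9*15² - 170*15²) - 31538/4125 = -21423/(225² + 1530 - 9*225 - 170*225) - 31538*1/4125 = -21423/(50625 + 1530 - 2025 - 38250) - 31538/4125 = -21423/11880 - 31538/4125 = -21423*1/11880 - 31538/4125 = -7141/3960 - 31538/4125 = -935437/99000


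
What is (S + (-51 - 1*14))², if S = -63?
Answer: 16384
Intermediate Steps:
(S + (-51 - 1*14))² = (-63 + (-51 - 1*14))² = (-63 + (-51 - 14))² = (-63 - 65)² = (-128)² = 16384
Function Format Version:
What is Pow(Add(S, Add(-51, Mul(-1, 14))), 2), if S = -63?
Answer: 16384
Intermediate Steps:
Pow(Add(S, Add(-51, Mul(-1, 14))), 2) = Pow(Add(-63, Add(-51, Mul(-1, 14))), 2) = Pow(Add(-63, Add(-51, -14)), 2) = Pow(Add(-63, -65), 2) = Pow(-128, 2) = 16384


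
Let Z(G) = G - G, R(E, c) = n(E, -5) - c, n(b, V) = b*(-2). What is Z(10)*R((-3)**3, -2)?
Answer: 0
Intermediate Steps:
n(b, V) = -2*b
R(E, c) = -c - 2*E (R(E, c) = -2*E - c = -c - 2*E)
Z(G) = 0
Z(10)*R((-3)**3, -2) = 0*(-1*(-2) - 2*(-3)**3) = 0*(2 - 2*(-27)) = 0*(2 + 54) = 0*56 = 0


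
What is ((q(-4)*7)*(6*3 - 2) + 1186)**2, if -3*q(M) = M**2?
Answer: 3118756/9 ≈ 3.4653e+5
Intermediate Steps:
q(M) = -M**2/3
((q(-4)*7)*(6*3 - 2) + 1186)**2 = ((-1/3*(-4)**2*7)*(6*3 - 2) + 1186)**2 = ((-1/3*16*7)*(18 - 2) + 1186)**2 = (-16/3*7*16 + 1186)**2 = (-112/3*16 + 1186)**2 = (-1792/3 + 1186)**2 = (1766/3)**2 = 3118756/9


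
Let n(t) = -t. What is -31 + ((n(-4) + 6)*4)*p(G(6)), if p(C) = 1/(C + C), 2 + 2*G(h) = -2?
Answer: -41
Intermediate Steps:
G(h) = -2 (G(h) = -1 + (1/2)*(-2) = -1 - 1 = -2)
p(C) = 1/(2*C)
-31 + ((n(-4) + 6)*4)*p(G(6)) = -31 + ((-1*(-4) + 6)*4)*((1/2)/(-2)) = -31 + ((4 + 6)*4)*((1/2)*(-1/2)) = -31 + (10*4)*(-1/4) = -31 + 40*(-1/4) = -31 - 10 = -41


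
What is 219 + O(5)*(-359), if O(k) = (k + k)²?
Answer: -35681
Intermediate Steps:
O(k) = 4*k² (O(k) = (2*k)² = 4*k²)
219 + O(5)*(-359) = 219 + (4*5²)*(-359) = 219 + (4*25)*(-359) = 219 + 100*(-359) = 219 - 35900 = -35681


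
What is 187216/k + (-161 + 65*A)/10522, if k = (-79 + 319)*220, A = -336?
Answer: 25257311/17361300 ≈ 1.4548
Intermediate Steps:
k = 52800 (k = 240*220 = 52800)
187216/k + (-161 + 65*A)/10522 = 187216/52800 + (-161 + 65*(-336))/10522 = 187216*(1/52800) + (-161 - 21840)*(1/10522) = 11701/3300 - 22001*1/10522 = 11701/3300 - 22001/10522 = 25257311/17361300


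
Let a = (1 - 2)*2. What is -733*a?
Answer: 1466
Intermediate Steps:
a = -2 (a = -1*2 = -2)
-733*a = -733*(-2) = 1466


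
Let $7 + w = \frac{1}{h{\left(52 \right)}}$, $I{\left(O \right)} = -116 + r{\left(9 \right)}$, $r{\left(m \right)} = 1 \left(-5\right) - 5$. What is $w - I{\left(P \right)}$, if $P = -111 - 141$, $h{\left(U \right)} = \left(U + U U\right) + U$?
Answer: $\frac{334153}{2808} \approx 119.0$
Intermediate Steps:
$r{\left(m \right)} = -10$ ($r{\left(m \right)} = -5 - 5 = -10$)
$h{\left(U \right)} = U^{2} + 2 U$ ($h{\left(U \right)} = \left(U + U^{2}\right) + U = U^{2} + 2 U$)
$P = -252$ ($P = -111 - 141 = -252$)
$I{\left(O \right)} = -126$ ($I{\left(O \right)} = -116 - 10 = -126$)
$w = - \frac{19655}{2808}$ ($w = -7 + \frac{1}{52 \left(2 + 52\right)} = -7 + \frac{1}{52 \cdot 54} = -7 + \frac{1}{2808} = - \frac{19655}{2808} \approx -6.9996$)
$w - I{\left(P \right)} = - \frac{19655}{2808} - -126 = - \frac{19655}{2808} + 126 = \frac{334153}{2808}$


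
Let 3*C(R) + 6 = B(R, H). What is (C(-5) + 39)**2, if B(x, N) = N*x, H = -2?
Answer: 14641/9 ≈ 1626.8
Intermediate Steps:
C(R) = -2 - 2*R/3 (C(R) = -2 + (-2*R)/3 = -2 - 2*R/3)
(C(-5) + 39)**2 = ((-2 - 2/3*(-5)) + 39)**2 = ((-2 + 10/3) + 39)**2 = (4/3 + 39)**2 = (121/3)**2 = 14641/9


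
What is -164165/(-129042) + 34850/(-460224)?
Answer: 38701285/32346528 ≈ 1.1965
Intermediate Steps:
-164165/(-129042) + 34850/(-460224) = -164165*(-1/129042) + 34850*(-1/460224) = 164165/129042 - 1025/13536 = 38701285/32346528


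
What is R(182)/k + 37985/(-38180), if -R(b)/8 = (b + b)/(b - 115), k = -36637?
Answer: -18625960331/18743928844 ≈ -0.99371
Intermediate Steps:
R(b) = -16*b/(-115 + b) (R(b) = -8*(b + b)/(b - 115) = -8*2*b/(-115 + b) = -16*b/(-115 + b))
R(182)/k + 37985/(-38180) = -16*182/(-115 + 182)/(-36637) + 37985/(-38180) = -16*182/67*(-1/36637) + 37985*(-1/38180) = -16*182*1/67*(-1/36637) - 7597/7636 = -2912/67*(-1/36637) - 7597/7636 = 2912/2454679 - 7597/7636 = -18625960331/18743928844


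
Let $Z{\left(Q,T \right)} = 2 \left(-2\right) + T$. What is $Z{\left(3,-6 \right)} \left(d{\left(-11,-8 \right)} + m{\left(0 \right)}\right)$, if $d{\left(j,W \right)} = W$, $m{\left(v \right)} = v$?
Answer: $80$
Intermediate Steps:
$Z{\left(Q,T \right)} = -4 + T$
$Z{\left(3,-6 \right)} \left(d{\left(-11,-8 \right)} + m{\left(0 \right)}\right) = \left(-4 - 6\right) \left(-8 + 0\right) = \left(-10\right) \left(-8\right) = 80$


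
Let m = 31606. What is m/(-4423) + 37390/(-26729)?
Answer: -1010172744/118222367 ≈ -8.5447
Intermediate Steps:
m/(-4423) + 37390/(-26729) = 31606/(-4423) + 37390/(-26729) = 31606*(-1/4423) + 37390*(-1/26729) = -31606/4423 - 37390/26729 = -1010172744/118222367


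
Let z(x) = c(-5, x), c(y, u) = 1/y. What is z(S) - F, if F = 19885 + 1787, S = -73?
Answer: -108361/5 ≈ -21672.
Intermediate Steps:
z(x) = -⅕ (z(x) = 1/(-5) = -⅕)
F = 21672
z(S) - F = -⅕ - 1*21672 = -⅕ - 21672 = -108361/5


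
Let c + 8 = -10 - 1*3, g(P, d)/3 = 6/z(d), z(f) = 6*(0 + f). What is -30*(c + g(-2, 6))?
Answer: 615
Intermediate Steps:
z(f) = 6*f
g(P, d) = 3/d (g(P, d) = 3*(6/((6*d))) = 3*(6*(1/(6*d))) = 3/d)
c = -21 (c = -8 + (-10 - 1*3) = -8 + (-10 - 3) = -8 - 13 = -21)
-30*(c + g(-2, 6)) = -30*(-21 + 3/6) = -30*(-21 + 3*(⅙)) = -30*(-21 + ½) = -30*(-41/2) = 615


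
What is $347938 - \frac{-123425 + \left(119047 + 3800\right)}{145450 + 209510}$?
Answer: $\frac{3632472737}{10440} \approx 3.4794 \cdot 10^{5}$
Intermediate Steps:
$347938 - \frac{-123425 + \left(119047 + 3800\right)}{145450 + 209510} = 347938 - \frac{-123425 + 122847}{354960} = 347938 - \left(-578\right) \frac{1}{354960} = 347938 - - \frac{17}{10440} = 347938 + \frac{17}{10440} = \frac{3632472737}{10440}$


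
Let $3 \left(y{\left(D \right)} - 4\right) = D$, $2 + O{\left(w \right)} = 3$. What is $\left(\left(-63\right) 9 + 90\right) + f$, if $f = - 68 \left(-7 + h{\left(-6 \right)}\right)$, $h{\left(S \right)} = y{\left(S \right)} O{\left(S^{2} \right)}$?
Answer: $-137$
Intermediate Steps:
$O{\left(w \right)} = 1$ ($O{\left(w \right)} = -2 + 3 = 1$)
$y{\left(D \right)} = 4 + \frac{D}{3}$
$h{\left(S \right)} = 4 + \frac{S}{3}$ ($h{\left(S \right)} = \left(4 + \frac{S}{3}\right) 1 = 4 + \frac{S}{3}$)
$f = 340$ ($f = - 68 \left(-7 + \left(4 + \frac{1}{3} \left(-6\right)\right)\right) = - 68 \left(-7 + \left(4 - 2\right)\right) = - 68 \left(-7 + 2\right) = \left(-68\right) \left(-5\right) = 340$)
$\left(\left(-63\right) 9 + 90\right) + f = \left(\left(-63\right) 9 + 90\right) + 340 = \left(-567 + 90\right) + 340 = -477 + 340 = -137$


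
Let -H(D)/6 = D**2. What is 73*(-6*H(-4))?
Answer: 42048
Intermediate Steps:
H(D) = -6*D**2
73*(-6*H(-4)) = 73*(-(-36)*(-4)**2) = 73*(-(-36)*16) = 73*(-6*(-96)) = 73*576 = 42048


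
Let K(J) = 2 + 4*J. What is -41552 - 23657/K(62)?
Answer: -10411657/250 ≈ -41647.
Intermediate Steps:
-41552 - 23657/K(62) = -41552 - 23657/(2 + 4*62) = -41552 - 23657/(2 + 248) = -41552 - 23657/250 = -10411657/250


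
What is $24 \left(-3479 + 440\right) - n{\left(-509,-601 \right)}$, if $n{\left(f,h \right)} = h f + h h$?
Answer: $-740046$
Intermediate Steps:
$n{\left(f,h \right)} = h^{2} + f h$ ($n{\left(f,h \right)} = f h + h^{2} = h^{2} + f h$)
$24 \left(-3479 + 440\right) - n{\left(-509,-601 \right)} = 24 \left(-3479 + 440\right) - - 601 \left(-509 - 601\right) = 24 \left(-3039\right) - \left(-601\right) \left(-1110\right) = -72936 - 667110 = -740046$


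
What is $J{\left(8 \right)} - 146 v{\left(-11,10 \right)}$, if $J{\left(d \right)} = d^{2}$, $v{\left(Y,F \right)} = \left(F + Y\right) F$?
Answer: $1524$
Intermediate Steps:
$v{\left(Y,F \right)} = F \left(F + Y\right)$
$J{\left(8 \right)} - 146 v{\left(-11,10 \right)} = 8^{2} - 146 \cdot 10 \left(10 - 11\right) = 64 - 146 \cdot 10 \left(-1\right) = 64 - -1460 = 64 + 1460 = 1524$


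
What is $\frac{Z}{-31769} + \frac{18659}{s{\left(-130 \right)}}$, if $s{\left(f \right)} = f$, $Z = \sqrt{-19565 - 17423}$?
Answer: $- \frac{18659}{130} - \frac{2 i \sqrt{9247}}{31769} \approx -143.53 - 0.0060538 i$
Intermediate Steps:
$Z = 2 i \sqrt{9247}$ ($Z = \sqrt{-36988} = 2 i \sqrt{9247} \approx 192.32 i$)
$\frac{Z}{-31769} + \frac{18659}{s{\left(-130 \right)}} = \frac{2 i \sqrt{9247}}{-31769} + \frac{18659}{-130} = 2 i \sqrt{9247} \left(- \frac{1}{31769}\right) + 18659 \left(- \frac{1}{130}\right) = - \frac{2 i \sqrt{9247}}{31769} - \frac{18659}{130} = - \frac{18659}{130} - \frac{2 i \sqrt{9247}}{31769}$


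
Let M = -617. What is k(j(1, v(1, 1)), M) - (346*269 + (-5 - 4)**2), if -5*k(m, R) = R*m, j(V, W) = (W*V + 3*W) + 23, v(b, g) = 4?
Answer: -441712/5 ≈ -88342.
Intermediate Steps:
j(V, W) = 23 + 3*W + V*W (j(V, W) = (V*W + 3*W) + 23 = (3*W + V*W) + 23 = 23 + 3*W + V*W)
k(m, R) = -R*m/5
k(j(1, v(1, 1)), M) - (346*269 + (-5 - 4)**2) = -1/5*(-617)*(23 + 3*4 + 1*4) - (346*269 + (-5 - 4)**2) = -1/5*(-617)*(23 + 12 + 4) - (93074 + (-9)**2) = -1/5*(-617)*39 - (93074 + 81) = 24063/5 - 1*93155 = 24063/5 - 93155 = -441712/5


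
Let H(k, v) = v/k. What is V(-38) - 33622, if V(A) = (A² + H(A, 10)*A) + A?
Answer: -32206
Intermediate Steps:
V(A) = 10 + A + A² (V(A) = (A² + (10/A)*A) + A = (A² + 10) + A = (10 + A²) + A = 10 + A + A²)
V(-38) - 33622 = (10 - 38*(1 - 38)) - 33622 = (10 - 38*(-37)) - 33622 = (10 + 1406) - 33622 = 1416 - 33622 = -32206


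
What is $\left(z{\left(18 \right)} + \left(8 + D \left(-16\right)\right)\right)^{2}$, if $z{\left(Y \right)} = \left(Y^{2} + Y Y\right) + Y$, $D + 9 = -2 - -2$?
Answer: $669124$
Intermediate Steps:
$D = -9$ ($D = -9 - 0 = -9 + \left(-2 + 2\right) = -9 + 0 = -9$)
$z{\left(Y \right)} = Y + 2 Y^{2}$ ($z{\left(Y \right)} = \left(Y^{2} + Y^{2}\right) + Y = 2 Y^{2} + Y = Y + 2 Y^{2}$)
$\left(z{\left(18 \right)} + \left(8 + D \left(-16\right)\right)\right)^{2} = \left(18 \left(1 + 2 \cdot 18\right) + \left(8 - -144\right)\right)^{2} = \left(18 \left(1 + 36\right) + \left(8 + 144\right)\right)^{2} = \left(18 \cdot 37 + 152\right)^{2} = \left(666 + 152\right)^{2} = 818^{2} = 669124$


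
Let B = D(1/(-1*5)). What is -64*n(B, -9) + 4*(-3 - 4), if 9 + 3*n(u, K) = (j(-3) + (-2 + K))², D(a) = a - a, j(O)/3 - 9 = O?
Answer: -2644/3 ≈ -881.33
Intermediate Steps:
j(O) = 27 + 3*O
D(a) = 0
B = 0
n(u, K) = -3 + (16 + K)²/3 (n(u, K) = -3 + ((27 + 3*(-3)) + (-2 + K))²/3 = -3 + ((27 - 9) + (-2 + K))²/3 = -3 + (18 + (-2 + K))²/3 = -3 + (16 + K)²/3)
-64*n(B, -9) + 4*(-3 - 4) = -64*(-3 + (16 - 9)²/3) + 4*(-3 - 4) = -64*(-3 + (⅓)*7²) + 4*(-7) = -64*(-3 + (⅓)*49) - 28 = -64*(-3 + 49/3) - 28 = -64*40/3 - 28 = -2560/3 - 28 = -2644/3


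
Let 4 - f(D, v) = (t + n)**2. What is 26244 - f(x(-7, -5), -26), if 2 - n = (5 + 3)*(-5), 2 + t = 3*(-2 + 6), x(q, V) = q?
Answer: 28944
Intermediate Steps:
t = 10 (t = -2 + 3*(-2 + 6) = -2 + 3*4 = -2 + 12 = 10)
n = 42 (n = 2 - (5 + 3)*(-5) = 2 - 8*(-5) = 2 - 1*(-40) = 2 + 40 = 42)
f(D, v) = -2700 (f(D, v) = 4 - (10 + 42)**2 = 4 - 1*52**2 = 4 - 1*2704 = 4 - 2704 = -2700)
26244 - f(x(-7, -5), -26) = 26244 - 1*(-2700) = 26244 + 2700 = 28944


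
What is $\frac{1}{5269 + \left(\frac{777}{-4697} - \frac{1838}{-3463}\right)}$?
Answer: $\frac{2323673}{12244281942} \approx 0.00018978$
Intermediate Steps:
$\frac{1}{5269 + \left(\frac{777}{-4697} - \frac{1838}{-3463}\right)} = \frac{1}{5269 + \left(777 \left(- \frac{1}{4697}\right) - - \frac{1838}{3463}\right)} = \frac{1}{5269 + \left(- \frac{111}{671} + \frac{1838}{3463}\right)} = \frac{1}{5269 + \frac{848905}{2323673}} = \frac{1}{\frac{12244281942}{2323673}} = \frac{2323673}{12244281942}$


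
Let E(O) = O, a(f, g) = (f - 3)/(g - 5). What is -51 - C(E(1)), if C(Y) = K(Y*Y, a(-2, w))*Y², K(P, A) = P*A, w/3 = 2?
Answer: -46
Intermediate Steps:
w = 6 (w = 3*2 = 6)
a(f, g) = (-3 + f)/(-5 + g)
K(P, A) = A*P
C(Y) = -5*Y⁴ (C(Y) = (((-3 - 2)/(-5 + 6))*(Y*Y))*Y² = ((-5/1)*Y²)*Y² = ((1*(-5))*Y²)*Y² = (-5*Y²)*Y² = -5*Y⁴)
-51 - C(E(1)) = -51 - (-5)*1⁴ = -51 - (-5) = -51 - 1*(-5) = -51 + 5 = -46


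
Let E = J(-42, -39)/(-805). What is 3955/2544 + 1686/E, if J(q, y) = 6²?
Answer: -95906965/2544 ≈ -37699.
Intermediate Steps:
J(q, y) = 36
E = -36/805 (E = 36/(-805) = 36*(-1/805) = -36/805 ≈ -0.044720)
3955/2544 + 1686/E = 3955/2544 + 1686/(-36/805) = 3955*(1/2544) + 1686*(-805/36) = 3955/2544 - 226205/6 = -95906965/2544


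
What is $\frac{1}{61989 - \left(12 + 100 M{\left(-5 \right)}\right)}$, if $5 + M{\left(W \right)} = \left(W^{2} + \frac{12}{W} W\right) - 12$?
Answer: $\frac{1}{59977} \approx 1.6673 \cdot 10^{-5}$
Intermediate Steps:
$M{\left(W \right)} = -5 + W^{2}$ ($M{\left(W \right)} = -5 - \left(12 - W^{2} - \frac{12}{W} W\right) = -5 + \left(\left(W^{2} + 12\right) - 12\right) = -5 + \left(\left(12 + W^{2}\right) - 12\right) = -5 + W^{2}$)
$\frac{1}{61989 - \left(12 + 100 M{\left(-5 \right)}\right)} = \frac{1}{61989 - \left(12 + 100 \left(-5 + \left(-5\right)^{2}\right)\right)} = \frac{1}{61989 - \left(12 + 100 \left(-5 + 25\right)\right)} = \frac{1}{61989 - 2012} = \frac{1}{59977}$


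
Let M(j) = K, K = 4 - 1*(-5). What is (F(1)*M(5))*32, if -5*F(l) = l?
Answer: -288/5 ≈ -57.600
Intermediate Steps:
K = 9 (K = 4 + 5 = 9)
M(j) = 9
F(l) = -l/5
(F(1)*M(5))*32 = (-1/5*1*9)*32 = -1/5*9*32 = -9/5*32 = -288/5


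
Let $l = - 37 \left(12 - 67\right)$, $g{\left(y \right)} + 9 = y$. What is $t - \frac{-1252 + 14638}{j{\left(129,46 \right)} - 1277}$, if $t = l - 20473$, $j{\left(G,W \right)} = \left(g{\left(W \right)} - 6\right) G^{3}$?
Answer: $- \frac{613488336651}{33273041} \approx -18438.0$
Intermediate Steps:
$g{\left(y \right)} = -9 + y$
$l = 2035$ ($l = \left(-37\right) \left(-55\right) = 2035$)
$j{\left(G,W \right)} = G^{3} \left(-15 + W\right)$ ($j{\left(G,W \right)} = \left(\left(-9 + W\right) - 6\right) G^{3} = \left(-15 + W\right) G^{3} = G^{3} \left(-15 + W\right)$)
$t = -18438$ ($t = 2035 - 20473 = -18438$)
$t - \frac{-1252 + 14638}{j{\left(129,46 \right)} - 1277} = -18438 - \frac{-1252 + 14638}{129^{3} \left(-15 + 46\right) - 1277} = -18438 - \frac{13386}{2146689 \cdot 31 - 1277} = -18438 - \frac{13386}{66547359 - 1277} = -18438 - \frac{13386}{66546082} = -18438 - 13386 \cdot \frac{1}{66546082} = -18438 - \frac{6693}{33273041} = - \frac{613488336651}{33273041}$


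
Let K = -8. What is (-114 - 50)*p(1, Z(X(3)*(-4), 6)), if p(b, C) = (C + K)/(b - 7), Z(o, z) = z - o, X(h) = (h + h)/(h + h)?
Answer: 164/3 ≈ 54.667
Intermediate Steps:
X(h) = 1 (X(h) = (2*h)/((2*h)) = (2*h)*(1/(2*h)) = 1)
p(b, C) = (-8 + C)/(-7 + b) (p(b, C) = (C - 8)/(b - 7) = (-8 + C)/(-7 + b))
(-114 - 50)*p(1, Z(X(3)*(-4), 6)) = (-114 - 50)*((-8 + (6 - (-4)))/(-7 + 1)) = -164*(-8 + (6 - 1*(-4)))/(-6) = -(-82)*(-8 + (6 + 4))/3 = -(-82)*(-8 + 10)/3 = -(-82)*2/3 = -164*(-1/3) = 164/3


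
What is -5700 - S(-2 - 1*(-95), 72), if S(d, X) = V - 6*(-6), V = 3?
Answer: -5739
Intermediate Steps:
S(d, X) = 39 (S(d, X) = 3 - 6*(-6) = 3 + 36 = 39)
-5700 - S(-2 - 1*(-95), 72) = -5700 - 1*39 = -5700 - 39 = -5739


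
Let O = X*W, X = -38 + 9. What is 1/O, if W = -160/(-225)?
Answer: -45/928 ≈ -0.048491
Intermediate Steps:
X = -29
W = 32/45 (W = -160*(-1/225) = 32/45 ≈ 0.71111)
O = -928/45 (O = -29*32/45 = -928/45 ≈ -20.622)
1/O = 1/(-928/45) = -45/928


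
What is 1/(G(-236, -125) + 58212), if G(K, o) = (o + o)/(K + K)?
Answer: 236/13738157 ≈ 1.7178e-5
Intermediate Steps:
G(K, o) = o/K (G(K, o) = (2*o)/((2*K)) = (2*o)*(1/(2*K)) = o/K)
1/(G(-236, -125) + 58212) = 1/(-125/(-236) + 58212) = 1/(-125*(-1/236) + 58212) = 1/(125/236 + 58212) = 1/(13738157/236) = 236/13738157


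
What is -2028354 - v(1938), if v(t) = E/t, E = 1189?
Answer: -3930951241/1938 ≈ -2.0284e+6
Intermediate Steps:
v(t) = 1189/t
-2028354 - v(1938) = -2028354 - 1189/1938 = -3930951241/1938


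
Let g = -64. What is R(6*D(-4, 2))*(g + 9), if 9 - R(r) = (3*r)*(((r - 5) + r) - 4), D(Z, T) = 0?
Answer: -495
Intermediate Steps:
R(r) = 9 - 3*r*(-9 + 2*r) (R(r) = 9 - 3*r*(((r - 5) + r) - 4) = 9 - 3*r*(((-5 + r) + r) - 4) = 9 - 3*r*((-5 + 2*r) - 4) = 9 - 3*r*(-9 + 2*r))
R(6*D(-4, 2))*(g + 9) = (9 - 6*(6*0)**2 + 27*(6*0))*(-64 + 9) = (9 - 6*0**2 + 27*0)*(-55) = (9 - 6*0 + 0)*(-55) = (9 + 0 + 0)*(-55) = 9*(-55) = -495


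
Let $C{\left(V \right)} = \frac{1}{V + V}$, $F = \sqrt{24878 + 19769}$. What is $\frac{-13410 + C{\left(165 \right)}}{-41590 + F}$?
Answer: $\frac{18404818541}{57079553949} + \frac{4425299 \sqrt{44647}}{570795539490} \approx 0.32408$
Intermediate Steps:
$F = \sqrt{44647} \approx 211.3$
$C{\left(V \right)} = \frac{1}{2 V}$
$\frac{-13410 + C{\left(165 \right)}}{-41590 + F} = \frac{-13410 + \frac{1}{2 \cdot 165}}{-41590 + \sqrt{44647}} = \frac{-13410 + \frac{1}{2} \cdot \frac{1}{165}}{-41590 + \sqrt{44647}} = \frac{-13410 + \frac{1}{330}}{-41590 + \sqrt{44647}} = - \frac{4425299}{330 \left(-41590 + \sqrt{44647}\right)}$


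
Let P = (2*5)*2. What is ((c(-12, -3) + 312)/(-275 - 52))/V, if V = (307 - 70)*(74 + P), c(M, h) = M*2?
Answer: -16/404717 ≈ -3.9534e-5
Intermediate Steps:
P = 20 (P = 10*2 = 20)
c(M, h) = 2*M
V = 22278 (V = (307 - 70)*(74 + 20) = 237*94 = 22278)
((c(-12, -3) + 312)/(-275 - 52))/V = ((2*(-12) + 312)/(-275 - 52))/22278 = ((-24 + 312)/(-327))*(1/22278) = (288*(-1/327))*(1/22278) = -96/109*1/22278 = -16/404717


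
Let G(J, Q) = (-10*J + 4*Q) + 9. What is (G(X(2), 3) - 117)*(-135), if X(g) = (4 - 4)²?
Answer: 12960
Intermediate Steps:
X(g) = 0 (X(g) = 0² = 0)
G(J, Q) = 9 - 10*J + 4*Q
(G(X(2), 3) - 117)*(-135) = ((9 - 10*0 + 4*3) - 117)*(-135) = ((9 + 0 + 12) - 117)*(-135) = (21 - 117)*(-135) = -96*(-135) = 12960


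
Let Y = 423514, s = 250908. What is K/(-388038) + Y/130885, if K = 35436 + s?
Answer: 21143565182/8464725605 ≈ 2.4978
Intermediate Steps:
K = 286344 (K = 35436 + 250908 = 286344)
K/(-388038) + Y/130885 = 286344/(-388038) + 423514/130885 = 286344*(-1/388038) + 423514*(1/130885) = -47724/64673 + 423514/130885 = 21143565182/8464725605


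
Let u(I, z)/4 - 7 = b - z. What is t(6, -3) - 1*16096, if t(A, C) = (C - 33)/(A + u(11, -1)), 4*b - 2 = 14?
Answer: -48290/3 ≈ -16097.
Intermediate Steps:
b = 4 (b = 1/2 + (1/4)*14 = 1/2 + 7/2 = 4)
u(I, z) = 44 - 4*z (u(I, z) = 28 + 4*(4 - z) = 28 + (16 - 4*z) = 44 - 4*z)
t(A, C) = (-33 + C)/(48 + A) (t(A, C) = (C - 33)/(A + (44 - 4*(-1))) = (-33 + C)/(A + (44 + 4)) = (-33 + C)/(A + 48) = (-33 + C)/(48 + A))
t(6, -3) - 1*16096 = (-33 - 3)/(48 + 6) - 1*16096 = -36/54 - 16096 = (1/54)*(-36) - 16096 = -2/3 - 16096 = -48290/3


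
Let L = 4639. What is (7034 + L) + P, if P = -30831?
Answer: -19158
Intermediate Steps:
(7034 + L) + P = (7034 + 4639) - 30831 = 11673 - 30831 = -19158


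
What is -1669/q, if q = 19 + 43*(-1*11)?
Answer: 1669/454 ≈ 3.6762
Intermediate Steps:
q = -454 (q = 19 + 43*(-11) = 19 - 473 = -454)
-1669/q = -1669/(-454) = -1669*(-1/454) = 1669/454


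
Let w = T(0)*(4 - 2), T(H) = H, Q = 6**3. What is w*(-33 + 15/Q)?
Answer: 0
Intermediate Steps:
Q = 216
w = 0 (w = 0*(4 - 2) = 0*2 = 0)
w*(-33 + 15/Q) = 0*(-33 + 15/216) = 0*(-33 + (1/216)*15) = 0*(-33 + 5/72) = 0*(-2371/72) = 0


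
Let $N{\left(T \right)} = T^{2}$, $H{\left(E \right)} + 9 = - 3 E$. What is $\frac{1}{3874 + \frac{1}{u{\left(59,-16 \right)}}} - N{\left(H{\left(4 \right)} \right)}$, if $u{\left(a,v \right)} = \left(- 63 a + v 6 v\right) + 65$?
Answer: $- \frac{3615043787}{8197383} \approx -441.0$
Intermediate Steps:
$u{\left(a,v \right)} = 65 - 63 a + 6 v^{2}$ ($u{\left(a,v \right)} = \left(- 63 a + 6 v v\right) + 65 = \left(- 63 a + 6 v^{2}\right) + 65 = 65 - 63 a + 6 v^{2}$)
$H{\left(E \right)} = -9 - 3 E$
$\frac{1}{3874 + \frac{1}{u{\left(59,-16 \right)}}} - N{\left(H{\left(4 \right)} \right)} = \frac{1}{3874 + \frac{1}{65 - 3717 + 6 \left(-16\right)^{2}}} - \left(-9 - 12\right)^{2} = \frac{1}{3874 + \frac{1}{65 - 3717 + 6 \cdot 256}} - \left(-9 - 12\right)^{2} = \frac{1}{3874 + \frac{1}{65 - 3717 + 1536}} - \left(-21\right)^{2} = \frac{1}{3874 + \frac{1}{-2116}} - 441 = \frac{1}{3874 - \frac{1}{2116}} - 441 = \frac{1}{\frac{8197383}{2116}} - 441 = \frac{2116}{8197383} - 441 = - \frac{3615043787}{8197383}$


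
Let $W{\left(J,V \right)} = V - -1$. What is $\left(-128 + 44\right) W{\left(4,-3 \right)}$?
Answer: $168$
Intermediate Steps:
$W{\left(J,V \right)} = 1 + V$ ($W{\left(J,V \right)} = V + 1 = 1 + V$)
$\left(-128 + 44\right) W{\left(4,-3 \right)} = \left(-128 + 44\right) \left(1 - 3\right) = \left(-84\right) \left(-2\right) = 168$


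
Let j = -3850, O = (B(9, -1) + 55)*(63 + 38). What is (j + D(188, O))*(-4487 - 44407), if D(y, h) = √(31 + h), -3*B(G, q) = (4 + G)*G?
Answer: 188241900 - 146682*√183 ≈ 1.8626e+8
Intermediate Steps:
B(G, q) = -G*(4 + G)/3 (B(G, q) = -(4 + G)*G/3 = -G*(4 + G)/3)
O = 1616 (O = (-⅓*9*(4 + 9) + 55)*(63 + 38) = (-⅓*9*13 + 55)*101 = (-39 + 55)*101 = 16*101 = 1616)
(j + D(188, O))*(-4487 - 44407) = (-3850 + √(31 + 1616))*(-4487 - 44407) = (-3850 + √1647)*(-48894) = (-3850 + 3*√183)*(-48894) = 188241900 - 146682*√183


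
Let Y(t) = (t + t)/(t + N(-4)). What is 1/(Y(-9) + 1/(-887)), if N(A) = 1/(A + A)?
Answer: 64751/127655 ≈ 0.50723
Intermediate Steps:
N(A) = 1/(2*A)
Y(t) = 2*t/(-1/8 + t) (Y(t) = (t + t)/(t + (1/2)/(-4)) = (2*t)/(t + (1/2)*(-1/4)) = (2*t)/(t - 1/8) = (2*t)/(-1/8 + t) = 2*t/(-1/8 + t))
1/(Y(-9) + 1/(-887)) = 1/(16*(-9)/(-1 + 8*(-9)) + 1/(-887)) = 1/(16*(-9)/(-1 - 72) - 1/887) = 1/(16*(-9)/(-73) - 1/887) = 1/(16*(-9)*(-1/73) - 1/887) = 1/(144/73 - 1/887) = 1/(127655/64751) = 64751/127655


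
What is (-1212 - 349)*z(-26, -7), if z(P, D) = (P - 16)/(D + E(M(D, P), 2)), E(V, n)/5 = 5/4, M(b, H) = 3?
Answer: -87416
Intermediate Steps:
E(V, n) = 25/4 (E(V, n) = 5*(5/4) = 25/4)
z(P, D) = (-16 + P)/(25/4 + D) (z(P, D) = (P - 16)/(D + 25/4) = (-16 + P)/(25/4 + D))
(-1212 - 349)*z(-26, -7) = (-1212 - 349)*(4*(-16 - 26)/(25 + 4*(-7))) = -6244*(-42)/(25 - 28) = -6244*(-42)/(-3) = -6244*(-1)*(-42)/3 = -1561*56 = -87416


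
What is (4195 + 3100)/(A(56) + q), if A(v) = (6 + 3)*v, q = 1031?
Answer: 1459/307 ≈ 4.7524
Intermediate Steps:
A(v) = 9*v
(4195 + 3100)/(A(56) + q) = (4195 + 3100)/(9*56 + 1031) = 7295/(504 + 1031) = 7295/1535 = 7295*(1/1535) = 1459/307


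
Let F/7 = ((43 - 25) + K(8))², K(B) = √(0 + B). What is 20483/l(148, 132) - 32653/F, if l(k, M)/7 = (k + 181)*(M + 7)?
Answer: -123428772857/7991400788 + 293877*√2/87374 ≈ -10.689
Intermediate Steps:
K(B) = √B
F = 7*(18 + 2*√2)² (F = 7*((43 - 25) + √8)² = 7*(18 + 2*√2)² ≈ 3036.8)
l(k, M) = 7*(7 + M)*(181 + k) (l(k, M) = 7*((k + 181)*(M + 7)) = 7*((181 + k)*(7 + M)) = 7*((7 + M)*(181 + k)) = 7*(7 + M)*(181 + k))
20483/l(148, 132) - 32653/F = 20483/(8869 + 49*148 + 1267*132 + 7*132*148) - 32653/(2324 + 504*√2) = 20483/(8869 + 7252 + 167244 + 136752) - 32653/(2324 + 504*√2) = 20483/320117 - 32653/(2324 + 504*√2)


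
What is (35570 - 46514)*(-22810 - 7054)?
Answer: 326831616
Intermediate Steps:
(35570 - 46514)*(-22810 - 7054) = -10944*(-29864) = 326831616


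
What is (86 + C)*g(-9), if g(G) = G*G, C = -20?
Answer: 5346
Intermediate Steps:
g(G) = G²
(86 + C)*g(-9) = (86 - 20)*(-9)² = 66*81 = 5346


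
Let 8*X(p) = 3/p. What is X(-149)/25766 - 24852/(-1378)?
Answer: 29356971585/1627792816 ≈ 18.035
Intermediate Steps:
X(p) = 3/(8*p) (X(p) = (3/p)/8 = 3/(8*p))
X(-149)/25766 - 24852/(-1378) = ((3/8)/(-149))/25766 - 24852/(-1378) = ((3/8)*(-1/149))*(1/25766) - 24852*(-1/1378) = -3/1192*1/25766 + 12426/689 = -3/30713072 + 12426/689 = 29356971585/1627792816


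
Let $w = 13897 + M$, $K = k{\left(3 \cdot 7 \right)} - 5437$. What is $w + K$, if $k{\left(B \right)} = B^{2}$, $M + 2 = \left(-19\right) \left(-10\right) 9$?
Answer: $10609$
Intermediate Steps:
$M = 1708$ ($M = -2 + \left(-19\right) \left(-10\right) 9 = -2 + 190 \cdot 9 = -2 + 1710 = 1708$)
$K = -4996$ ($K = \left(3 \cdot 7\right)^{2} - 5437 = 21^{2} - 5437 = 441 - 5437 = -4996$)
$w = 15605$ ($w = 13897 + 1708 = 15605$)
$w + K = 15605 - 4996 = 10609$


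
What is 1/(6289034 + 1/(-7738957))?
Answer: 7738957/48670563697537 ≈ 1.5901e-7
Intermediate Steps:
1/(6289034 + 1/(-7738957)) = 1/(6289034 - 1/7738957) = 1/(48670563697537/7738957) = 7738957/48670563697537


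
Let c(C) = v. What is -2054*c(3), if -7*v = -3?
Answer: -6162/7 ≈ -880.29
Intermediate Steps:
v = 3/7 (v = -⅐*(-3) = 3/7 ≈ 0.42857)
c(C) = 3/7
-2054*c(3) = -2054*3/7 = -6162/7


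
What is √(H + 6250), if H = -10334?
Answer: 2*I*√1021 ≈ 63.906*I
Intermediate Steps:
√(H + 6250) = √(-10334 + 6250) = √(-4084) = 2*I*√1021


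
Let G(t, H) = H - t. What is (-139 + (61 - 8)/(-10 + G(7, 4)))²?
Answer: 3459600/169 ≈ 20471.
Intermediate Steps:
(-139 + (61 - 8)/(-10 + G(7, 4)))² = (-139 + (61 - 8)/(-10 + (4 - 1*7)))² = (-139 + 53/(-10 + (4 - 7)))² = (-139 + 53/(-10 - 3))² = (-139 + 53/(-13))² = (-139 + 53*(-1/13))² = (-139 - 53/13)² = (-1860/13)² = 3459600/169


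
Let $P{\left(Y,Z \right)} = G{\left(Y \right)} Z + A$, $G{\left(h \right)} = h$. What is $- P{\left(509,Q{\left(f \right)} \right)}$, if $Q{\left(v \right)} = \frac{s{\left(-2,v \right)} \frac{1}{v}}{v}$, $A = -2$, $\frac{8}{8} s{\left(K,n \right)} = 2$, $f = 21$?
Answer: $- \frac{136}{441} \approx -0.30839$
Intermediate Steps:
$s{\left(K,n \right)} = 2$
$Q{\left(v \right)} = \frac{2}{v^{2}}$ ($Q{\left(v \right)} = \frac{2 \frac{1}{v}}{v} = \frac{2}{v^{2}}$)
$P{\left(Y,Z \right)} = -2 + Y Z$ ($P{\left(Y,Z \right)} = Y Z - 2 = -2 + Y Z$)
$- P{\left(509,Q{\left(f \right)} \right)} = - (-2 + 509 \cdot \frac{2}{441}) = - (-2 + \frac{1018}{441}) = \left(-1\right) \frac{136}{441} = - \frac{136}{441}$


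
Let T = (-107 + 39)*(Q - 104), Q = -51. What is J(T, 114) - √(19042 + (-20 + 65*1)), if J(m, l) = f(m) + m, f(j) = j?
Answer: 21080 - √19087 ≈ 20942.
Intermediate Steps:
T = 10540 (T = (-107 + 39)*(-51 - 104) = -68*(-155) = 10540)
J(m, l) = 2*m (J(m, l) = m + m = 2*m)
J(T, 114) - √(19042 + (-20 + 65*1)) = 2*10540 - √(19042 + (-20 + 65*1)) = 21080 - √(19042 + (-20 + 65)) = 21080 - √(19042 + 45) = 21080 - √19087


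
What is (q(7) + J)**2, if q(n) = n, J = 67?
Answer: 5476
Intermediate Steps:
(q(7) + J)**2 = (7 + 67)**2 = 74**2 = 5476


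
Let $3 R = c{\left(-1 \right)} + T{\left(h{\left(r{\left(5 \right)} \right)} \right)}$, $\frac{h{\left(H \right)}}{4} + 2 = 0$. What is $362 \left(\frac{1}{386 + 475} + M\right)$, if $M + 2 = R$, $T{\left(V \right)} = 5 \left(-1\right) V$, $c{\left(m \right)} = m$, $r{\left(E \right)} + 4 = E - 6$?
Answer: $\frac{3428864}{861} \approx 3982.4$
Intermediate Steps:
$r{\left(E \right)} = -10 + E$ ($r{\left(E \right)} = -4 + \left(E - 6\right) = -4 + \left(-6 + E\right) = -10 + E$)
$h{\left(H \right)} = -8$ ($h{\left(H \right)} = -8 + 4 \cdot 0 = -8 + 0 = -8$)
$T{\left(V \right)} = - 5 V$
$R = 13$ ($R = \frac{-1 - -40}{3} = \frac{-1 + 40}{3} = \frac{1}{3} \cdot 39 = 13$)
$M = 11$ ($M = -2 + 13 = 11$)
$362 \left(\frac{1}{386 + 475} + M\right) = 362 \left(\frac{1}{386 + 475} + 11\right) = 362 \left(\frac{1}{861} + 11\right) = 362 \cdot \frac{9472}{861} = \frac{3428864}{861}$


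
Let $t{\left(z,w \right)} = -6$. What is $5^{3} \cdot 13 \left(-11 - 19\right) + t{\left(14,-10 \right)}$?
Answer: $-48756$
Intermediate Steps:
$5^{3} \cdot 13 \left(-11 - 19\right) + t{\left(14,-10 \right)} = 5^{3} \cdot 13 \left(-11 - 19\right) - 6 = 125 \cdot 13 \left(-30\right) - 6 = 125 \left(-390\right) - 6 = -48750 - 6 = -48756$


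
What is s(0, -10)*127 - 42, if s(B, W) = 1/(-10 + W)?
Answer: -967/20 ≈ -48.350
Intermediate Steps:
s(0, -10)*127 - 42 = 127/(-10 - 10) - 42 = 127/(-20) - 42 = -1/20*127 - 42 = -127/20 - 42 = -967/20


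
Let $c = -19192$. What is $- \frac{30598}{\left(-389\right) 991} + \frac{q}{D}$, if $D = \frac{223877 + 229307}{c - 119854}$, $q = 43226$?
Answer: $- \frac{579247561682893}{43675494704} \approx -13263.0$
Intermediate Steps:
$D = - \frac{226592}{69523}$ ($D = \frac{223877 + 229307}{-19192 - 119854} = \frac{453184}{-139046} = 453184 \left(- \frac{1}{139046}\right) = - \frac{226592}{69523} \approx -3.2592$)
$- \frac{30598}{\left(-389\right) 991} + \frac{q}{D} = - \frac{30598}{\left(-389\right) 991} + \frac{43226}{- \frac{226592}{69523}} = - \frac{30598}{-385499} + 43226 \left(- \frac{69523}{226592}\right) = \left(-30598\right) \left(- \frac{1}{385499}\right) - \frac{1502600599}{113296} = \frac{30598}{385499} - \frac{1502600599}{113296} = - \frac{579247561682893}{43675494704}$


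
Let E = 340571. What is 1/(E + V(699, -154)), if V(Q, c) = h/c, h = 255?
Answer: 154/52447679 ≈ 2.9363e-6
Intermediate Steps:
V(Q, c) = 255/c
1/(E + V(699, -154)) = 1/(340571 + 255/(-154)) = 1/(340571 + 255*(-1/154)) = 1/(340571 - 255/154) = 1/(52447679/154) = 154/52447679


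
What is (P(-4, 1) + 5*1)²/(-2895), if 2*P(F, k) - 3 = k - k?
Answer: -169/11580 ≈ -0.014594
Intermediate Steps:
P(F, k) = 3/2 (P(F, k) = 3/2 + (k - k)/2 = 3/2 + (½)*0 = 3/2 + 0 = 3/2)
(P(-4, 1) + 5*1)²/(-2895) = (3/2 + 5*1)²/(-2895) = (3/2 + 5)²*(-1/2895) = (13/2)²*(-1/2895) = (169/4)*(-1/2895) = -169/11580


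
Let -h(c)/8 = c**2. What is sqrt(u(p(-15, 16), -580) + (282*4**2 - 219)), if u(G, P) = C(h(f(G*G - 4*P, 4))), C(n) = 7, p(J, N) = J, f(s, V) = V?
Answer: 10*sqrt(43) ≈ 65.574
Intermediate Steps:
h(c) = -8*c**2
u(G, P) = 7
sqrt(u(p(-15, 16), -580) + (282*4**2 - 219)) = sqrt(7 + (282*4**2 - 219)) = sqrt(7 + (282*16 - 219)) = sqrt(7 + (4512 - 219)) = sqrt(7 + 4293) = sqrt(4300) = 10*sqrt(43)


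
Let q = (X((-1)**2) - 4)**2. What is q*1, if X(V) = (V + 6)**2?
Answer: 2025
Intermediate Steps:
X(V) = (6 + V)**2
q = 2025 (q = ((6 + (-1)**2)**2 - 4)**2 = ((6 + 1)**2 - 4)**2 = (7**2 - 4)**2 = (49 - 4)**2 = 45**2 = 2025)
q*1 = 2025*1 = 2025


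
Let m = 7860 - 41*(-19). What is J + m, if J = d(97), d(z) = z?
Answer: 8736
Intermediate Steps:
J = 97
m = 8639 (m = 7860 - 1*(-779) = 7860 + 779 = 8639)
J + m = 97 + 8639 = 8736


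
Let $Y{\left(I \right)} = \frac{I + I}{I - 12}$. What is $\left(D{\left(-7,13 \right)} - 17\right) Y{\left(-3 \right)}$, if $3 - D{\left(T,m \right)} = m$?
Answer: $- \frac{54}{5} \approx -10.8$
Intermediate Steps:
$Y{\left(I \right)} = \frac{2 I}{-12 + I}$
$D{\left(T,m \right)} = 3 - m$
$\left(D{\left(-7,13 \right)} - 17\right) Y{\left(-3 \right)} = \left(\left(3 - 13\right) - 17\right) 2 \left(-3\right) \frac{1}{-12 - 3} = \left(\left(3 - 13\right) - 17\right) 2 \left(-3\right) \frac{1}{-15} = \left(-10 - 17\right) 2 \left(-3\right) \left(- \frac{1}{15}\right) = \left(-27\right) \frac{2}{5} = - \frac{54}{5}$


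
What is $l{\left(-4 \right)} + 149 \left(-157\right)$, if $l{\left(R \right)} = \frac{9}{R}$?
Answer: $- \frac{93581}{4} \approx -23395.0$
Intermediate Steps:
$l{\left(-4 \right)} + 149 \left(-157\right) = \frac{9}{-4} + 149 \left(-157\right) = 9 \left(- \frac{1}{4}\right) - 23393 = - \frac{9}{4} - 23393 = - \frac{93581}{4}$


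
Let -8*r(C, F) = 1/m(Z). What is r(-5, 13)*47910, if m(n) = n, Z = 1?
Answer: -23955/4 ≈ -5988.8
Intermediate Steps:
r(C, F) = -⅛ (r(C, F) = -⅛/1 = -⅛*1 = -⅛)
r(-5, 13)*47910 = -⅛*47910 = -23955/4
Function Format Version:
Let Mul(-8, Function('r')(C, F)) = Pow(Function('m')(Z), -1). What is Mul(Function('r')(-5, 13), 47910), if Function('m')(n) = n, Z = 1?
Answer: Rational(-23955, 4) ≈ -5988.8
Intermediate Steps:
Function('r')(C, F) = Rational(-1, 8) (Function('r')(C, F) = Mul(Rational(-1, 8), Pow(1, -1)) = Mul(Rational(-1, 8), 1) = Rational(-1, 8))
Mul(Function('r')(-5, 13), 47910) = Mul(Rational(-1, 8), 47910) = Rational(-23955, 4)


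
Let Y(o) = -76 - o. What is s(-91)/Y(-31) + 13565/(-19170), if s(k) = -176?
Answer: 61411/19170 ≈ 3.2035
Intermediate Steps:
s(-91)/Y(-31) + 13565/(-19170) = -176/(-76 - 1*(-31)) + 13565/(-19170) = -176/(-76 + 31) + 13565*(-1/19170) = -176/(-45) - 2713/3834 = -176*(-1/45) - 2713/3834 = 176/45 - 2713/3834 = 61411/19170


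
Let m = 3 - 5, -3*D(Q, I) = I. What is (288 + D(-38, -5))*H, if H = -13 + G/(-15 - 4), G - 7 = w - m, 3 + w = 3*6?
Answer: -235499/57 ≈ -4131.6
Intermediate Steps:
D(Q, I) = -I/3
m = -2
w = 15 (w = -3 + 3*6 = -3 + 18 = 15)
G = 24 (G = 7 + (15 - 1*(-2)) = 7 + (15 + 2) = 7 + 17 = 24)
H = -271/19 (H = -13 + 24/(-15 - 4) = -13 + 24/(-19) = -13 + 24*(-1/19) = -13 - 24/19 = -271/19 ≈ -14.263)
(288 + D(-38, -5))*H = (288 - ⅓*(-5))*(-271/19) = (288 + 5/3)*(-271/19) = (869/3)*(-271/19) = -235499/57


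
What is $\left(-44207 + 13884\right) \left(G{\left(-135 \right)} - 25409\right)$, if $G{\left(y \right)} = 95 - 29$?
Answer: $768475789$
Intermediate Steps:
$G{\left(y \right)} = 66$ ($G{\left(y \right)} = 95 - 29 = 66$)
$\left(-44207 + 13884\right) \left(G{\left(-135 \right)} - 25409\right) = \left(-44207 + 13884\right) \left(66 - 25409\right) = \left(-30323\right) \left(-25343\right) = 768475789$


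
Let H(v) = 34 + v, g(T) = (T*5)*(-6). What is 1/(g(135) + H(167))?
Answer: -1/3849 ≈ -0.00025981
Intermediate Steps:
g(T) = -30*T (g(T) = (5*T)*(-6) = -30*T)
1/(g(135) + H(167)) = 1/(-30*135 + (34 + 167)) = 1/(-4050 + 201) = 1/(-3849) = -1/3849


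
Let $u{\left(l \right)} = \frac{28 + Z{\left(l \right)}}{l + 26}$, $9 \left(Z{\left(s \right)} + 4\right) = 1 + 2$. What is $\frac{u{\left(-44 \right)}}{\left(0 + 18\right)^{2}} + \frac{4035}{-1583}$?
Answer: $- \frac{70711919}{27696168} \approx -2.5531$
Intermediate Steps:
$Z{\left(s \right)} = - \frac{11}{3}$ ($Z{\left(s \right)} = -4 + \frac{1 + 2}{9} = -4 + \frac{1}{9} \cdot 3 = -4 + \frac{1}{3} = - \frac{11}{3}$)
$u{\left(l \right)} = \frac{73}{3 \left(26 + l\right)}$ ($u{\left(l \right)} = \frac{28 - \frac{11}{3}}{l + 26} = \frac{73}{3 \left(26 + l\right)}$)
$\frac{u{\left(-44 \right)}}{\left(0 + 18\right)^{2}} + \frac{4035}{-1583} = \frac{\frac{73}{3} \frac{1}{26 - 44}}{\left(0 + 18\right)^{2}} + \frac{4035}{-1583} = \frac{\frac{73}{3} \frac{1}{-18}}{18^{2}} + 4035 \left(- \frac{1}{1583}\right) = \frac{\frac{73}{3} \left(- \frac{1}{18}\right)}{324} - \frac{4035}{1583} = \left(- \frac{73}{54}\right) \frac{1}{324} - \frac{4035}{1583} = - \frac{73}{17496} - \frac{4035}{1583} = - \frac{70711919}{27696168}$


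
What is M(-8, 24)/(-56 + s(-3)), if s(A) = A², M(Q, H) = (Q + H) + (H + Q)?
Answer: -32/47 ≈ -0.68085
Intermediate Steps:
M(Q, H) = 2*H + 2*Q (M(Q, H) = (H + Q) + (H + Q) = 2*H + 2*Q)
M(-8, 24)/(-56 + s(-3)) = (2*24 + 2*(-8))/(-56 + (-3)²) = (48 - 16)/(-56 + 9) = 32/(-47) = 32*(-1/47) = -32/47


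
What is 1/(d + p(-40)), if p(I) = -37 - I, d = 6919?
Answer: 1/6922 ≈ 0.00014447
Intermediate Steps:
1/(d + p(-40)) = 1/(6919 + (-37 - 1*(-40))) = 1/(6919 + (-37 + 40)) = 1/(6919 + 3) = 1/6922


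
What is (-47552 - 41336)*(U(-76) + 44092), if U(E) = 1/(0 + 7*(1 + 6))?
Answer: -192043323992/49 ≈ -3.9192e+9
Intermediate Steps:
U(E) = 1/49 (U(E) = 1/(0 + 7*7) = 1/(0 + 49) = 1/49)
(-47552 - 41336)*(U(-76) + 44092) = (-47552 - 41336)*(1/49 + 44092) = -88888*2160509/49 = -192043323992/49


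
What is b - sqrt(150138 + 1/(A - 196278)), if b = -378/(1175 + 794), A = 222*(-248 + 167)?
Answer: -378/1969 - sqrt(1723109338438635)/107130 ≈ -387.67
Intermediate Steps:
A = -17982 (A = 222*(-81) = -17982)
b = -378/1969 ≈ -0.19198
b - sqrt(150138 + 1/(A - 196278)) = -378/1969 - sqrt(150138 + 1/(-17982 - 196278)) = -378/1969 - sqrt(150138 + 1/(-214260)) = -378/1969 - sqrt(150138 - 1/214260) = -378/1969 - sqrt(32168567879/214260) = -378/1969 - sqrt(1723109338438635)/107130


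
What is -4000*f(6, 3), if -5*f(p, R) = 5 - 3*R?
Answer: -3200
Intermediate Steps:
f(p, R) = -1 + 3*R/5 (f(p, R) = -(5 - 3*R)/5 = -1 + 3*R/5)
-4000*f(6, 3) = -4000*(-1 + (3/5)*3) = -4000*(-1 + 9/5) = -4000*4/5 = -3200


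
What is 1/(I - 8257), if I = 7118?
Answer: -1/1139 ≈ -0.00087796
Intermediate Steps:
1/(I - 8257) = 1/(7118 - 8257) = 1/(-1139) = -1/1139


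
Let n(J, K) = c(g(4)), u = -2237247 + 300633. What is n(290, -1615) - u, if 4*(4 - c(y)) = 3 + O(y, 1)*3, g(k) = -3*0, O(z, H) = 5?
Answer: 3873227/2 ≈ 1.9366e+6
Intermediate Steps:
g(k) = 0
u = -1936614
c(y) = -½ (c(y) = 4 - (3 + 5*3)/4 = 4 - (3 + 15)/4 = 4 - ¼*18 = 4 - 9/2 = -½)
n(J, K) = -½
n(290, -1615) - u = -½ - 1*(-1936614) = -½ + 1936614 = 3873227/2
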